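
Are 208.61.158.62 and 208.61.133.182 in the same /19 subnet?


Mask: 255.255.224.0
208.61.158.62 AND mask = 208.61.128.0
208.61.133.182 AND mask = 208.61.128.0
Yes, same subnet (208.61.128.0)


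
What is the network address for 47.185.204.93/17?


IP:   00101111.10111001.11001100.01011101
Mask: 11111111.11111111.10000000.00000000
AND operation:
Net:  00101111.10111001.10000000.00000000
Network: 47.185.128.0/17


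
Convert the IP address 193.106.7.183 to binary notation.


193 = 11000001
106 = 01101010
7 = 00000111
183 = 10110111
Binary: 11000001.01101010.00000111.10110111


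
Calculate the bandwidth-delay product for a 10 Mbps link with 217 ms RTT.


BDP = bandwidth * RTT
= 10 Mbps * 217 ms
= 10 * 1e6 * 217 / 1000 bits
= 2170000 bits
= 271250 bytes
= 264.8926 KB
BDP = 2170000 bits (271250 bytes)


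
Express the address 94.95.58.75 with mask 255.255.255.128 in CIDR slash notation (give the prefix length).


Binary: 11111111.11111111.11111111.10000000
Count leading 1s
Prefix: /25


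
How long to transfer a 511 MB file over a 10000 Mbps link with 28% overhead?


Effective throughput = 10000 * (1 - 28/100) = 7200 Mbps
File size in Mb = 511 * 8 = 4088 Mb
Time = 4088 / 7200
Time = 0.5678 seconds


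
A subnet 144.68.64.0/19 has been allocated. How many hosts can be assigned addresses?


Host bits = 32 - 19 = 13
Total addresses = 2^13 = 8192
Usable = total - 2 (network and broadcast)
Usable hosts: 8190


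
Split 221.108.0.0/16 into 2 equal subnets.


New prefix = 16 + 1 = 17
Each subnet has 32768 addresses
  221.108.0.0/17
  221.108.128.0/17
Subnets: 221.108.0.0/17, 221.108.128.0/17


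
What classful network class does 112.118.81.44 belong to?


First octet: 112
Binary: 01110000
0xxxxxxx -> Class A (1-126)
Class A, default mask 255.0.0.0 (/8)


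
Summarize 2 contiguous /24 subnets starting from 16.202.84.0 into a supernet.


Original prefix: /24
Number of subnets: 2 = 2^1
New prefix = 24 - 1 = 23
Supernet: 16.202.84.0/23


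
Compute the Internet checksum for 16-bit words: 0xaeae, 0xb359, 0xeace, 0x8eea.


Sum all words (with carry folding):
+ 0xaeae = 0xaeae
+ 0xb359 = 0x6208
+ 0xeace = 0x4cd7
+ 0x8eea = 0xdbc1
One's complement: ~0xdbc1
Checksum = 0x243e


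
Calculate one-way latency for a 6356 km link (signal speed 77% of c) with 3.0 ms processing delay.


Speed = 0.77 * 3e5 km/s = 231000 km/s
Propagation delay = 6356 / 231000 = 0.0275 s = 27.5152 ms
Processing delay = 3.0 ms
Total one-way latency = 30.5152 ms


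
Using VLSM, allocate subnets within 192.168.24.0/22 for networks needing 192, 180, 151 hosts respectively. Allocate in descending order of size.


192 hosts -> /24 (254 usable): 192.168.24.0/24
180 hosts -> /24 (254 usable): 192.168.25.0/24
151 hosts -> /24 (254 usable): 192.168.26.0/24
Allocation: 192.168.24.0/24 (192 hosts, 254 usable); 192.168.25.0/24 (180 hosts, 254 usable); 192.168.26.0/24 (151 hosts, 254 usable)


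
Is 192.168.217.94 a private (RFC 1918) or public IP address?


RFC 1918 private ranges:
  10.0.0.0/8 (10.0.0.0 - 10.255.255.255)
  172.16.0.0/12 (172.16.0.0 - 172.31.255.255)
  192.168.0.0/16 (192.168.0.0 - 192.168.255.255)
Private (in 192.168.0.0/16)


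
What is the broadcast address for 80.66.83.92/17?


Network: 80.66.0.0/17
Host bits = 15
Set all host bits to 1:
Broadcast: 80.66.127.255


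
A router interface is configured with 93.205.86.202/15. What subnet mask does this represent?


/15 means 15 network bits, 17 host bits
Binary: 11111111111111100000000000000000
Mask: 255.254.0.0


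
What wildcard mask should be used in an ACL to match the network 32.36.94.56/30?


Subnet mask: 255.255.255.252
Wildcard = 255.255.255.255 - subnet mask
255 - 255 = 0
255 - 255 = 0
255 - 255 = 0
255 - 252 = 3
Wildcard: 0.0.0.3


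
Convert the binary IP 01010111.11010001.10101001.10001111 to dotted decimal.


01010111 = 87
11010001 = 209
10101001 = 169
10001111 = 143
IP: 87.209.169.143


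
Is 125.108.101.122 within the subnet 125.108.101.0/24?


Subnet network: 125.108.101.0
Test IP AND mask: 125.108.101.0
Yes, 125.108.101.122 is in 125.108.101.0/24


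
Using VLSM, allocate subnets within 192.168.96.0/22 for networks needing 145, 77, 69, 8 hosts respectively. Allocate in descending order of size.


145 hosts -> /24 (254 usable): 192.168.96.0/24
77 hosts -> /25 (126 usable): 192.168.97.0/25
69 hosts -> /25 (126 usable): 192.168.97.128/25
8 hosts -> /28 (14 usable): 192.168.98.0/28
Allocation: 192.168.96.0/24 (145 hosts, 254 usable); 192.168.97.0/25 (77 hosts, 126 usable); 192.168.97.128/25 (69 hosts, 126 usable); 192.168.98.0/28 (8 hosts, 14 usable)


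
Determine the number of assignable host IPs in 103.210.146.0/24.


Host bits = 32 - 24 = 8
Total addresses = 2^8 = 256
Usable = total - 2 (network and broadcast)
Usable hosts: 254


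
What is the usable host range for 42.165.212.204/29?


Network: 42.165.212.200
Broadcast: 42.165.212.207
First usable = network + 1
Last usable = broadcast - 1
Range: 42.165.212.201 to 42.165.212.206


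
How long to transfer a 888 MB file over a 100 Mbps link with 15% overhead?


Effective throughput = 100 * (1 - 15/100) = 85 Mbps
File size in Mb = 888 * 8 = 7104 Mb
Time = 7104 / 85
Time = 83.5765 seconds


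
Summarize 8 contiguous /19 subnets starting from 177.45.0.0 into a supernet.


Original prefix: /19
Number of subnets: 8 = 2^3
New prefix = 19 - 3 = 16
Supernet: 177.45.0.0/16


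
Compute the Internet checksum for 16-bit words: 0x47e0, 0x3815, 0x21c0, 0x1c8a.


Sum all words (with carry folding):
+ 0x47e0 = 0x47e0
+ 0x3815 = 0x7ff5
+ 0x21c0 = 0xa1b5
+ 0x1c8a = 0xbe3f
One's complement: ~0xbe3f
Checksum = 0x41c0


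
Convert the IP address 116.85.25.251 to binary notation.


116 = 01110100
85 = 01010101
25 = 00011001
251 = 11111011
Binary: 01110100.01010101.00011001.11111011


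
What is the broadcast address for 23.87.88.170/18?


Network: 23.87.64.0/18
Host bits = 14
Set all host bits to 1:
Broadcast: 23.87.127.255


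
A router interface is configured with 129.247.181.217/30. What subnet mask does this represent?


/30 means 30 network bits, 2 host bits
Binary: 11111111111111111111111111111100
Mask: 255.255.255.252


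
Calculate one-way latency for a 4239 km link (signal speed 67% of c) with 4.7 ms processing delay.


Speed = 0.67 * 3e5 km/s = 201000 km/s
Propagation delay = 4239 / 201000 = 0.0211 s = 21.0896 ms
Processing delay = 4.7 ms
Total one-way latency = 25.7896 ms


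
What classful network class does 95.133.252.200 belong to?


First octet: 95
Binary: 01011111
0xxxxxxx -> Class A (1-126)
Class A, default mask 255.0.0.0 (/8)


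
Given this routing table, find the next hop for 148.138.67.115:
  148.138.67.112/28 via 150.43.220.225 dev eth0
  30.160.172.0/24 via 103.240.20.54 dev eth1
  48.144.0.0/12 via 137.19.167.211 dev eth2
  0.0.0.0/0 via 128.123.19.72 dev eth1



Longest prefix match for 148.138.67.115:
  /28 148.138.67.112: MATCH
  /24 30.160.172.0: no
  /12 48.144.0.0: no
  /0 0.0.0.0: MATCH
Selected: next-hop 150.43.220.225 via eth0 (matched /28)


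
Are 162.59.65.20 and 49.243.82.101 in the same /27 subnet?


Mask: 255.255.255.224
162.59.65.20 AND mask = 162.59.65.0
49.243.82.101 AND mask = 49.243.82.96
No, different subnets (162.59.65.0 vs 49.243.82.96)


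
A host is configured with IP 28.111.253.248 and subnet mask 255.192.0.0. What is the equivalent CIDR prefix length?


Binary: 11111111.11000000.00000000.00000000
Count leading 1s
Prefix: /10


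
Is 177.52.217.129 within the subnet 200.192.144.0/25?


Subnet network: 200.192.144.0
Test IP AND mask: 177.52.217.128
No, 177.52.217.129 is not in 200.192.144.0/25


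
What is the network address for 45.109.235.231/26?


IP:   00101101.01101101.11101011.11100111
Mask: 11111111.11111111.11111111.11000000
AND operation:
Net:  00101101.01101101.11101011.11000000
Network: 45.109.235.192/26


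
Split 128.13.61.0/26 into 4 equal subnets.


New prefix = 26 + 2 = 28
Each subnet has 16 addresses
  128.13.61.0/28
  128.13.61.16/28
  128.13.61.32/28
  128.13.61.48/28
Subnets: 128.13.61.0/28, 128.13.61.16/28, 128.13.61.32/28, 128.13.61.48/28


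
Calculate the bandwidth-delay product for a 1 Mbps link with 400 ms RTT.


BDP = bandwidth * RTT
= 1 Mbps * 400 ms
= 1 * 1e6 * 400 / 1000 bits
= 400000 bits
= 50000 bytes
= 48.8281 KB
BDP = 400000 bits (50000 bytes)


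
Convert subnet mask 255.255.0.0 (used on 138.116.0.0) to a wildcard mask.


Subnet mask: 255.255.0.0
Wildcard = 255.255.255.255 - subnet mask
255 - 255 = 0
255 - 255 = 0
255 - 0 = 255
255 - 0 = 255
Wildcard: 0.0.255.255


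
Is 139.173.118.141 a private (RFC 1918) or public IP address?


RFC 1918 private ranges:
  10.0.0.0/8 (10.0.0.0 - 10.255.255.255)
  172.16.0.0/12 (172.16.0.0 - 172.31.255.255)
  192.168.0.0/16 (192.168.0.0 - 192.168.255.255)
Public (not in any RFC 1918 range)


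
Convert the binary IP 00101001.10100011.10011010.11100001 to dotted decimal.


00101001 = 41
10100011 = 163
10011010 = 154
11100001 = 225
IP: 41.163.154.225


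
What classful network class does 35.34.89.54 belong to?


First octet: 35
Binary: 00100011
0xxxxxxx -> Class A (1-126)
Class A, default mask 255.0.0.0 (/8)


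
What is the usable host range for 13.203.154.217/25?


Network: 13.203.154.128
Broadcast: 13.203.154.255
First usable = network + 1
Last usable = broadcast - 1
Range: 13.203.154.129 to 13.203.154.254


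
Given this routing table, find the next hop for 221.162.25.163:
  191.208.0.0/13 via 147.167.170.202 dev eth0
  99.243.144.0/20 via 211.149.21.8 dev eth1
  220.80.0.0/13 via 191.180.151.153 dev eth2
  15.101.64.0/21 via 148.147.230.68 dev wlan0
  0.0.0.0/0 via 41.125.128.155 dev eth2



Longest prefix match for 221.162.25.163:
  /13 191.208.0.0: no
  /20 99.243.144.0: no
  /13 220.80.0.0: no
  /21 15.101.64.0: no
  /0 0.0.0.0: MATCH
Selected: next-hop 41.125.128.155 via eth2 (matched /0)


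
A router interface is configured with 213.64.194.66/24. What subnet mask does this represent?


/24 means 24 network bits, 8 host bits
Binary: 11111111111111111111111100000000
Mask: 255.255.255.0


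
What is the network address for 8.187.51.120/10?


IP:   00001000.10111011.00110011.01111000
Mask: 11111111.11000000.00000000.00000000
AND operation:
Net:  00001000.10000000.00000000.00000000
Network: 8.128.0.0/10


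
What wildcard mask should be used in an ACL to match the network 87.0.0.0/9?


Subnet mask: 255.128.0.0
Wildcard = 255.255.255.255 - subnet mask
255 - 255 = 0
255 - 128 = 127
255 - 0 = 255
255 - 0 = 255
Wildcard: 0.127.255.255


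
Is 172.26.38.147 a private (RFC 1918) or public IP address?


RFC 1918 private ranges:
  10.0.0.0/8 (10.0.0.0 - 10.255.255.255)
  172.16.0.0/12 (172.16.0.0 - 172.31.255.255)
  192.168.0.0/16 (192.168.0.0 - 192.168.255.255)
Private (in 172.16.0.0/12)


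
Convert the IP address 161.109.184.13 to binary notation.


161 = 10100001
109 = 01101101
184 = 10111000
13 = 00001101
Binary: 10100001.01101101.10111000.00001101


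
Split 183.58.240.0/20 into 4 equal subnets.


New prefix = 20 + 2 = 22
Each subnet has 1024 addresses
  183.58.240.0/22
  183.58.244.0/22
  183.58.248.0/22
  183.58.252.0/22
Subnets: 183.58.240.0/22, 183.58.244.0/22, 183.58.248.0/22, 183.58.252.0/22


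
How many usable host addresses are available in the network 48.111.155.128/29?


Host bits = 32 - 29 = 3
Total addresses = 2^3 = 8
Usable = total - 2 (network and broadcast)
Usable hosts: 6


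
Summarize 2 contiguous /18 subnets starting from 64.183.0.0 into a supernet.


Original prefix: /18
Number of subnets: 2 = 2^1
New prefix = 18 - 1 = 17
Supernet: 64.183.0.0/17


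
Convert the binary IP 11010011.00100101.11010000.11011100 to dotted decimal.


11010011 = 211
00100101 = 37
11010000 = 208
11011100 = 220
IP: 211.37.208.220


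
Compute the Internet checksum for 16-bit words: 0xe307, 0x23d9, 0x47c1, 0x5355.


Sum all words (with carry folding):
+ 0xe307 = 0xe307
+ 0x23d9 = 0x06e1
+ 0x47c1 = 0x4ea2
+ 0x5355 = 0xa1f7
One's complement: ~0xa1f7
Checksum = 0x5e08


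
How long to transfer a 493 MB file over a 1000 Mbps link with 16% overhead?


Effective throughput = 1000 * (1 - 16/100) = 840 Mbps
File size in Mb = 493 * 8 = 3944 Mb
Time = 3944 / 840
Time = 4.6952 seconds


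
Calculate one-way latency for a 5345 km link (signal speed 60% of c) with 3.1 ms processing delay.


Speed = 0.6 * 3e5 km/s = 180000 km/s
Propagation delay = 5345 / 180000 = 0.0297 s = 29.6944 ms
Processing delay = 3.1 ms
Total one-way latency = 32.7944 ms


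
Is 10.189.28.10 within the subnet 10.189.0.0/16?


Subnet network: 10.189.0.0
Test IP AND mask: 10.189.0.0
Yes, 10.189.28.10 is in 10.189.0.0/16


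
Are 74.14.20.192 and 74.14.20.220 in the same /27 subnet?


Mask: 255.255.255.224
74.14.20.192 AND mask = 74.14.20.192
74.14.20.220 AND mask = 74.14.20.192
Yes, same subnet (74.14.20.192)


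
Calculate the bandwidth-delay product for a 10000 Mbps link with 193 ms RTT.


BDP = bandwidth * RTT
= 10000 Mbps * 193 ms
= 10000 * 1e6 * 193 / 1000 bits
= 1930000000 bits
= 241250000 bytes
= 235595.7031 KB
BDP = 1930000000 bits (241250000 bytes)


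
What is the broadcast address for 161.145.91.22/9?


Network: 161.128.0.0/9
Host bits = 23
Set all host bits to 1:
Broadcast: 161.255.255.255


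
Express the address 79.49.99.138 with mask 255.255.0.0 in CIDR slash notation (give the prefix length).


Binary: 11111111.11111111.00000000.00000000
Count leading 1s
Prefix: /16


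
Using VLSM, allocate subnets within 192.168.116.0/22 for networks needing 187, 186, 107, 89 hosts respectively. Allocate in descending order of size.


187 hosts -> /24 (254 usable): 192.168.116.0/24
186 hosts -> /24 (254 usable): 192.168.117.0/24
107 hosts -> /25 (126 usable): 192.168.118.0/25
89 hosts -> /25 (126 usable): 192.168.118.128/25
Allocation: 192.168.116.0/24 (187 hosts, 254 usable); 192.168.117.0/24 (186 hosts, 254 usable); 192.168.118.0/25 (107 hosts, 126 usable); 192.168.118.128/25 (89 hosts, 126 usable)


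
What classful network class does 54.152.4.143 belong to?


First octet: 54
Binary: 00110110
0xxxxxxx -> Class A (1-126)
Class A, default mask 255.0.0.0 (/8)


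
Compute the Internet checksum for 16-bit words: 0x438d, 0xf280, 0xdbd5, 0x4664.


Sum all words (with carry folding):
+ 0x438d = 0x438d
+ 0xf280 = 0x360e
+ 0xdbd5 = 0x11e4
+ 0x4664 = 0x5848
One's complement: ~0x5848
Checksum = 0xa7b7


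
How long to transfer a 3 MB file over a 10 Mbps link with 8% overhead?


Effective throughput = 10 * (1 - 8/100) = 9.2 Mbps
File size in Mb = 3 * 8 = 24 Mb
Time = 24 / 9.2
Time = 2.6087 seconds


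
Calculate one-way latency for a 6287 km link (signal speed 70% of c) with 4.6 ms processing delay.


Speed = 0.7 * 3e5 km/s = 210000 km/s
Propagation delay = 6287 / 210000 = 0.0299 s = 29.9381 ms
Processing delay = 4.6 ms
Total one-way latency = 34.5381 ms


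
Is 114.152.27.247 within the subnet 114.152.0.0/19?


Subnet network: 114.152.0.0
Test IP AND mask: 114.152.0.0
Yes, 114.152.27.247 is in 114.152.0.0/19


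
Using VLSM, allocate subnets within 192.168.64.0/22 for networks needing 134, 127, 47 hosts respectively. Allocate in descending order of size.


134 hosts -> /24 (254 usable): 192.168.64.0/24
127 hosts -> /24 (254 usable): 192.168.65.0/24
47 hosts -> /26 (62 usable): 192.168.66.0/26
Allocation: 192.168.64.0/24 (134 hosts, 254 usable); 192.168.65.0/24 (127 hosts, 254 usable); 192.168.66.0/26 (47 hosts, 62 usable)


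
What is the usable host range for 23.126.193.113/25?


Network: 23.126.193.0
Broadcast: 23.126.193.127
First usable = network + 1
Last usable = broadcast - 1
Range: 23.126.193.1 to 23.126.193.126


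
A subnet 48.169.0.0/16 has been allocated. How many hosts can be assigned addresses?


Host bits = 32 - 16 = 16
Total addresses = 2^16 = 65536
Usable = total - 2 (network and broadcast)
Usable hosts: 65534


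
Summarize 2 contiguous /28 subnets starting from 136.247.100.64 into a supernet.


Original prefix: /28
Number of subnets: 2 = 2^1
New prefix = 28 - 1 = 27
Supernet: 136.247.100.64/27


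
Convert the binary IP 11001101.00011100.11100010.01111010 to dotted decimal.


11001101 = 205
00011100 = 28
11100010 = 226
01111010 = 122
IP: 205.28.226.122


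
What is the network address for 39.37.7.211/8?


IP:   00100111.00100101.00000111.11010011
Mask: 11111111.00000000.00000000.00000000
AND operation:
Net:  00100111.00000000.00000000.00000000
Network: 39.0.0.0/8


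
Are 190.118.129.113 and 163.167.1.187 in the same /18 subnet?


Mask: 255.255.192.0
190.118.129.113 AND mask = 190.118.128.0
163.167.1.187 AND mask = 163.167.0.0
No, different subnets (190.118.128.0 vs 163.167.0.0)


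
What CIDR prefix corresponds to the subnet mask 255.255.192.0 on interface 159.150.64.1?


Binary: 11111111.11111111.11000000.00000000
Count leading 1s
Prefix: /18


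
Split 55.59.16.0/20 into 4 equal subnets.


New prefix = 20 + 2 = 22
Each subnet has 1024 addresses
  55.59.16.0/22
  55.59.20.0/22
  55.59.24.0/22
  55.59.28.0/22
Subnets: 55.59.16.0/22, 55.59.20.0/22, 55.59.24.0/22, 55.59.28.0/22


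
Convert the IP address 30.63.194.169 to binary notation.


30 = 00011110
63 = 00111111
194 = 11000010
169 = 10101001
Binary: 00011110.00111111.11000010.10101001


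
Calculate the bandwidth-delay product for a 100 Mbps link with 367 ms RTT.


BDP = bandwidth * RTT
= 100 Mbps * 367 ms
= 100 * 1e6 * 367 / 1000 bits
= 36700000 bits
= 4587500 bytes
= 4479.9805 KB
BDP = 36700000 bits (4587500 bytes)


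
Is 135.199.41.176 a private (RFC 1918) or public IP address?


RFC 1918 private ranges:
  10.0.0.0/8 (10.0.0.0 - 10.255.255.255)
  172.16.0.0/12 (172.16.0.0 - 172.31.255.255)
  192.168.0.0/16 (192.168.0.0 - 192.168.255.255)
Public (not in any RFC 1918 range)


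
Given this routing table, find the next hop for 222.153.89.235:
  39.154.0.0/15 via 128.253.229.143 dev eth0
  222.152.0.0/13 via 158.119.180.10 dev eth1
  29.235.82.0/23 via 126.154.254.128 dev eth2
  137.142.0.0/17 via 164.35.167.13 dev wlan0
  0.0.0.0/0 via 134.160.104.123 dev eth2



Longest prefix match for 222.153.89.235:
  /15 39.154.0.0: no
  /13 222.152.0.0: MATCH
  /23 29.235.82.0: no
  /17 137.142.0.0: no
  /0 0.0.0.0: MATCH
Selected: next-hop 158.119.180.10 via eth1 (matched /13)


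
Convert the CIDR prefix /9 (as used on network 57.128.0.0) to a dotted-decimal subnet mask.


/9 means 9 network bits, 23 host bits
Binary: 11111111100000000000000000000000
Mask: 255.128.0.0


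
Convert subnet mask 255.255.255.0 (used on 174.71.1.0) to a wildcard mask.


Subnet mask: 255.255.255.0
Wildcard = 255.255.255.255 - subnet mask
255 - 255 = 0
255 - 255 = 0
255 - 255 = 0
255 - 0 = 255
Wildcard: 0.0.0.255


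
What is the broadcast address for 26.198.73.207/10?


Network: 26.192.0.0/10
Host bits = 22
Set all host bits to 1:
Broadcast: 26.255.255.255


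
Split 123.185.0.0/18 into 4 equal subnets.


New prefix = 18 + 2 = 20
Each subnet has 4096 addresses
  123.185.0.0/20
  123.185.16.0/20
  123.185.32.0/20
  123.185.48.0/20
Subnets: 123.185.0.0/20, 123.185.16.0/20, 123.185.32.0/20, 123.185.48.0/20


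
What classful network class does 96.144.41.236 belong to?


First octet: 96
Binary: 01100000
0xxxxxxx -> Class A (1-126)
Class A, default mask 255.0.0.0 (/8)


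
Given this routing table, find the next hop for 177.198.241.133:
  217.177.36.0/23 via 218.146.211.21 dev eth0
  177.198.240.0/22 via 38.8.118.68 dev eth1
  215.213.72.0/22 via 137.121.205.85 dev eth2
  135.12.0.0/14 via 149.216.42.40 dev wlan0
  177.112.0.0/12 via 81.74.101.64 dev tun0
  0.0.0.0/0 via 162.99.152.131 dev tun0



Longest prefix match for 177.198.241.133:
  /23 217.177.36.0: no
  /22 177.198.240.0: MATCH
  /22 215.213.72.0: no
  /14 135.12.0.0: no
  /12 177.112.0.0: no
  /0 0.0.0.0: MATCH
Selected: next-hop 38.8.118.68 via eth1 (matched /22)


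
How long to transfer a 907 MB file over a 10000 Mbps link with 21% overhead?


Effective throughput = 10000 * (1 - 21/100) = 7900 Mbps
File size in Mb = 907 * 8 = 7256 Mb
Time = 7256 / 7900
Time = 0.9185 seconds


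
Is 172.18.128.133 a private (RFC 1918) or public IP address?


RFC 1918 private ranges:
  10.0.0.0/8 (10.0.0.0 - 10.255.255.255)
  172.16.0.0/12 (172.16.0.0 - 172.31.255.255)
  192.168.0.0/16 (192.168.0.0 - 192.168.255.255)
Private (in 172.16.0.0/12)


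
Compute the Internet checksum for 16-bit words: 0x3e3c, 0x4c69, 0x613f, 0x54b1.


Sum all words (with carry folding):
+ 0x3e3c = 0x3e3c
+ 0x4c69 = 0x8aa5
+ 0x613f = 0xebe4
+ 0x54b1 = 0x4096
One's complement: ~0x4096
Checksum = 0xbf69


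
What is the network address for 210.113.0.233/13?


IP:   11010010.01110001.00000000.11101001
Mask: 11111111.11111000.00000000.00000000
AND operation:
Net:  11010010.01110000.00000000.00000000
Network: 210.112.0.0/13


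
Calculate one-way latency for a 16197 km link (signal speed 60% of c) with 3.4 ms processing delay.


Speed = 0.6 * 3e5 km/s = 180000 km/s
Propagation delay = 16197 / 180000 = 0.09 s = 89.9833 ms
Processing delay = 3.4 ms
Total one-way latency = 93.3833 ms


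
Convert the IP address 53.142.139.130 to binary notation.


53 = 00110101
142 = 10001110
139 = 10001011
130 = 10000010
Binary: 00110101.10001110.10001011.10000010


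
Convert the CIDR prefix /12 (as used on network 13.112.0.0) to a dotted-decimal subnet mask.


/12 means 12 network bits, 20 host bits
Binary: 11111111111100000000000000000000
Mask: 255.240.0.0


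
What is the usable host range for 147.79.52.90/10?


Network: 147.64.0.0
Broadcast: 147.127.255.255
First usable = network + 1
Last usable = broadcast - 1
Range: 147.64.0.1 to 147.127.255.254


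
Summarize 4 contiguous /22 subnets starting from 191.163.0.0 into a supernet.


Original prefix: /22
Number of subnets: 4 = 2^2
New prefix = 22 - 2 = 20
Supernet: 191.163.0.0/20


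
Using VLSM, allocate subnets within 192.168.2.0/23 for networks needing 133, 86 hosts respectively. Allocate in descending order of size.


133 hosts -> /24 (254 usable): 192.168.2.0/24
86 hosts -> /25 (126 usable): 192.168.3.0/25
Allocation: 192.168.2.0/24 (133 hosts, 254 usable); 192.168.3.0/25 (86 hosts, 126 usable)


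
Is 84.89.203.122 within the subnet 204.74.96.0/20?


Subnet network: 204.74.96.0
Test IP AND mask: 84.89.192.0
No, 84.89.203.122 is not in 204.74.96.0/20


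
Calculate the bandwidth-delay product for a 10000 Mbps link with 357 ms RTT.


BDP = bandwidth * RTT
= 10000 Mbps * 357 ms
= 10000 * 1e6 * 357 / 1000 bits
= 3570000000 bits
= 446250000 bytes
= 435791.0156 KB
BDP = 3570000000 bits (446250000 bytes)


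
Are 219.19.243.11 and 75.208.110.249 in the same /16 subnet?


Mask: 255.255.0.0
219.19.243.11 AND mask = 219.19.0.0
75.208.110.249 AND mask = 75.208.0.0
No, different subnets (219.19.0.0 vs 75.208.0.0)


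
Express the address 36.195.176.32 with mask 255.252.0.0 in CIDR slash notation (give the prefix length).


Binary: 11111111.11111100.00000000.00000000
Count leading 1s
Prefix: /14


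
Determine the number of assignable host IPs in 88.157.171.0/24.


Host bits = 32 - 24 = 8
Total addresses = 2^8 = 256
Usable = total - 2 (network and broadcast)
Usable hosts: 254


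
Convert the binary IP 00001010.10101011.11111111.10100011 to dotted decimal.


00001010 = 10
10101011 = 171
11111111 = 255
10100011 = 163
IP: 10.171.255.163


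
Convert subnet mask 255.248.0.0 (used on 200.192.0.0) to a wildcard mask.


Subnet mask: 255.248.0.0
Wildcard = 255.255.255.255 - subnet mask
255 - 255 = 0
255 - 248 = 7
255 - 0 = 255
255 - 0 = 255
Wildcard: 0.7.255.255


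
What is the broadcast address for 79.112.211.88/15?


Network: 79.112.0.0/15
Host bits = 17
Set all host bits to 1:
Broadcast: 79.113.255.255


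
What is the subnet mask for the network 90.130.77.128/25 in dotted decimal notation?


/25 means 25 network bits, 7 host bits
Binary: 11111111111111111111111110000000
Mask: 255.255.255.128


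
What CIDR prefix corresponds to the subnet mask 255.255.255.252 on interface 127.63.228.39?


Binary: 11111111.11111111.11111111.11111100
Count leading 1s
Prefix: /30


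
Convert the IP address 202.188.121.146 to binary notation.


202 = 11001010
188 = 10111100
121 = 01111001
146 = 10010010
Binary: 11001010.10111100.01111001.10010010


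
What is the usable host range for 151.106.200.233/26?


Network: 151.106.200.192
Broadcast: 151.106.200.255
First usable = network + 1
Last usable = broadcast - 1
Range: 151.106.200.193 to 151.106.200.254


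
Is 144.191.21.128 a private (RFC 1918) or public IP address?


RFC 1918 private ranges:
  10.0.0.0/8 (10.0.0.0 - 10.255.255.255)
  172.16.0.0/12 (172.16.0.0 - 172.31.255.255)
  192.168.0.0/16 (192.168.0.0 - 192.168.255.255)
Public (not in any RFC 1918 range)


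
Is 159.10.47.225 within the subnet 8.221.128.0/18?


Subnet network: 8.221.128.0
Test IP AND mask: 159.10.0.0
No, 159.10.47.225 is not in 8.221.128.0/18


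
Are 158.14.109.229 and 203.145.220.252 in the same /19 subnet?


Mask: 255.255.224.0
158.14.109.229 AND mask = 158.14.96.0
203.145.220.252 AND mask = 203.145.192.0
No, different subnets (158.14.96.0 vs 203.145.192.0)


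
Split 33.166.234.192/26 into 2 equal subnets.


New prefix = 26 + 1 = 27
Each subnet has 32 addresses
  33.166.234.192/27
  33.166.234.224/27
Subnets: 33.166.234.192/27, 33.166.234.224/27


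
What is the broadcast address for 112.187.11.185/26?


Network: 112.187.11.128/26
Host bits = 6
Set all host bits to 1:
Broadcast: 112.187.11.191


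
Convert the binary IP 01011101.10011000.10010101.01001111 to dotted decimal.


01011101 = 93
10011000 = 152
10010101 = 149
01001111 = 79
IP: 93.152.149.79


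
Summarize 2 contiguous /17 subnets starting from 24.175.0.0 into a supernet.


Original prefix: /17
Number of subnets: 2 = 2^1
New prefix = 17 - 1 = 16
Supernet: 24.175.0.0/16


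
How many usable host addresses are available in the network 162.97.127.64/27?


Host bits = 32 - 27 = 5
Total addresses = 2^5 = 32
Usable = total - 2 (network and broadcast)
Usable hosts: 30


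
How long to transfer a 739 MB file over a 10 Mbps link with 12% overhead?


Effective throughput = 10 * (1 - 12/100) = 8.8 Mbps
File size in Mb = 739 * 8 = 5912 Mb
Time = 5912 / 8.8
Time = 671.8182 seconds


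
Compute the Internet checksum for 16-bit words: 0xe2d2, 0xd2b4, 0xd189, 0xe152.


Sum all words (with carry folding):
+ 0xe2d2 = 0xe2d2
+ 0xd2b4 = 0xb587
+ 0xd189 = 0x8711
+ 0xe152 = 0x6864
One's complement: ~0x6864
Checksum = 0x979b


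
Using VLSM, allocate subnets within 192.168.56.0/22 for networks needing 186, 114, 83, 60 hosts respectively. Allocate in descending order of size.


186 hosts -> /24 (254 usable): 192.168.56.0/24
114 hosts -> /25 (126 usable): 192.168.57.0/25
83 hosts -> /25 (126 usable): 192.168.57.128/25
60 hosts -> /26 (62 usable): 192.168.58.0/26
Allocation: 192.168.56.0/24 (186 hosts, 254 usable); 192.168.57.0/25 (114 hosts, 126 usable); 192.168.57.128/25 (83 hosts, 126 usable); 192.168.58.0/26 (60 hosts, 62 usable)


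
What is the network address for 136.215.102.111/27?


IP:   10001000.11010111.01100110.01101111
Mask: 11111111.11111111.11111111.11100000
AND operation:
Net:  10001000.11010111.01100110.01100000
Network: 136.215.102.96/27


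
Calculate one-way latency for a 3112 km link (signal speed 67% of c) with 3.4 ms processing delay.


Speed = 0.67 * 3e5 km/s = 201000 km/s
Propagation delay = 3112 / 201000 = 0.0155 s = 15.4826 ms
Processing delay = 3.4 ms
Total one-way latency = 18.8826 ms


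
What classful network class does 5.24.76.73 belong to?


First octet: 5
Binary: 00000101
0xxxxxxx -> Class A (1-126)
Class A, default mask 255.0.0.0 (/8)


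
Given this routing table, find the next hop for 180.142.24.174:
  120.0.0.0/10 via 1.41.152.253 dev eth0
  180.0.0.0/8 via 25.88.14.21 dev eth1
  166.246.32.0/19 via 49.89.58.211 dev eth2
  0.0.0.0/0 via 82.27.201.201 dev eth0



Longest prefix match for 180.142.24.174:
  /10 120.0.0.0: no
  /8 180.0.0.0: MATCH
  /19 166.246.32.0: no
  /0 0.0.0.0: MATCH
Selected: next-hop 25.88.14.21 via eth1 (matched /8)


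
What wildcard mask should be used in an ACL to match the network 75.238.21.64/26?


Subnet mask: 255.255.255.192
Wildcard = 255.255.255.255 - subnet mask
255 - 255 = 0
255 - 255 = 0
255 - 255 = 0
255 - 192 = 63
Wildcard: 0.0.0.63


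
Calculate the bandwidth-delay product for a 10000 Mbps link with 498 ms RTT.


BDP = bandwidth * RTT
= 10000 Mbps * 498 ms
= 10000 * 1e6 * 498 / 1000 bits
= 4980000000 bits
= 622500000 bytes
= 607910.1562 KB
BDP = 4980000000 bits (622500000 bytes)


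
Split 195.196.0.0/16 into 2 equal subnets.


New prefix = 16 + 1 = 17
Each subnet has 32768 addresses
  195.196.0.0/17
  195.196.128.0/17
Subnets: 195.196.0.0/17, 195.196.128.0/17


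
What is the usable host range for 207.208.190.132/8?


Network: 207.0.0.0
Broadcast: 207.255.255.255
First usable = network + 1
Last usable = broadcast - 1
Range: 207.0.0.1 to 207.255.255.254


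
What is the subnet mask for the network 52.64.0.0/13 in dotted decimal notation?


/13 means 13 network bits, 19 host bits
Binary: 11111111111110000000000000000000
Mask: 255.248.0.0


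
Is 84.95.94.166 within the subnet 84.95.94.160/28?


Subnet network: 84.95.94.160
Test IP AND mask: 84.95.94.160
Yes, 84.95.94.166 is in 84.95.94.160/28


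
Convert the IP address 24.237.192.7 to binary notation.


24 = 00011000
237 = 11101101
192 = 11000000
7 = 00000111
Binary: 00011000.11101101.11000000.00000111


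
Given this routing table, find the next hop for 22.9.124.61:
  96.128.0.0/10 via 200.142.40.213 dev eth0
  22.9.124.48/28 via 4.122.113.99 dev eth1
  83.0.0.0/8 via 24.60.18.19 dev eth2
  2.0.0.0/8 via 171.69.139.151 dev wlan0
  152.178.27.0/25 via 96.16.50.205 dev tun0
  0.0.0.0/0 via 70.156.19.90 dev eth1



Longest prefix match for 22.9.124.61:
  /10 96.128.0.0: no
  /28 22.9.124.48: MATCH
  /8 83.0.0.0: no
  /8 2.0.0.0: no
  /25 152.178.27.0: no
  /0 0.0.0.0: MATCH
Selected: next-hop 4.122.113.99 via eth1 (matched /28)


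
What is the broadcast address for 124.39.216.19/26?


Network: 124.39.216.0/26
Host bits = 6
Set all host bits to 1:
Broadcast: 124.39.216.63


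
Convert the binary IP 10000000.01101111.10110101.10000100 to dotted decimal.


10000000 = 128
01101111 = 111
10110101 = 181
10000100 = 132
IP: 128.111.181.132


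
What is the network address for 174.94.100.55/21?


IP:   10101110.01011110.01100100.00110111
Mask: 11111111.11111111.11111000.00000000
AND operation:
Net:  10101110.01011110.01100000.00000000
Network: 174.94.96.0/21


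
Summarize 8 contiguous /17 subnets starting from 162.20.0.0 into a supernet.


Original prefix: /17
Number of subnets: 8 = 2^3
New prefix = 17 - 3 = 14
Supernet: 162.20.0.0/14


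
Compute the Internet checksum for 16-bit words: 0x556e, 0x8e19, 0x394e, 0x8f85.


Sum all words (with carry folding):
+ 0x556e = 0x556e
+ 0x8e19 = 0xe387
+ 0x394e = 0x1cd6
+ 0x8f85 = 0xac5b
One's complement: ~0xac5b
Checksum = 0x53a4


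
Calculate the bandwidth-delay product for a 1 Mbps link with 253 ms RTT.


BDP = bandwidth * RTT
= 1 Mbps * 253 ms
= 1 * 1e6 * 253 / 1000 bits
= 253000 bits
= 31625 bytes
= 30.8838 KB
BDP = 253000 bits (31625 bytes)


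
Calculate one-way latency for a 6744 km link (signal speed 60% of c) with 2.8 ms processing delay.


Speed = 0.6 * 3e5 km/s = 180000 km/s
Propagation delay = 6744 / 180000 = 0.0375 s = 37.4667 ms
Processing delay = 2.8 ms
Total one-way latency = 40.2667 ms


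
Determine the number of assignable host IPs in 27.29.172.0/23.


Host bits = 32 - 23 = 9
Total addresses = 2^9 = 512
Usable = total - 2 (network and broadcast)
Usable hosts: 510


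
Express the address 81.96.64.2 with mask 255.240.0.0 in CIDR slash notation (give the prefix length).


Binary: 11111111.11110000.00000000.00000000
Count leading 1s
Prefix: /12


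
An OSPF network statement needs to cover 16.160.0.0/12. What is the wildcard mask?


Subnet mask: 255.240.0.0
Wildcard = 255.255.255.255 - subnet mask
255 - 255 = 0
255 - 240 = 15
255 - 0 = 255
255 - 0 = 255
Wildcard: 0.15.255.255


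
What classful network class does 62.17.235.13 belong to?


First octet: 62
Binary: 00111110
0xxxxxxx -> Class A (1-126)
Class A, default mask 255.0.0.0 (/8)


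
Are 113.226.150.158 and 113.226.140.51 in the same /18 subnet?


Mask: 255.255.192.0
113.226.150.158 AND mask = 113.226.128.0
113.226.140.51 AND mask = 113.226.128.0
Yes, same subnet (113.226.128.0)


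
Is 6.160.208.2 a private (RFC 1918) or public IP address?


RFC 1918 private ranges:
  10.0.0.0/8 (10.0.0.0 - 10.255.255.255)
  172.16.0.0/12 (172.16.0.0 - 172.31.255.255)
  192.168.0.0/16 (192.168.0.0 - 192.168.255.255)
Public (not in any RFC 1918 range)


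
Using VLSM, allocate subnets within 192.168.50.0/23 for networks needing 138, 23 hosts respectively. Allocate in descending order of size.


138 hosts -> /24 (254 usable): 192.168.50.0/24
23 hosts -> /27 (30 usable): 192.168.51.0/27
Allocation: 192.168.50.0/24 (138 hosts, 254 usable); 192.168.51.0/27 (23 hosts, 30 usable)


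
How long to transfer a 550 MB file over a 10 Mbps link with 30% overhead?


Effective throughput = 10 * (1 - 30/100) = 7 Mbps
File size in Mb = 550 * 8 = 4400 Mb
Time = 4400 / 7
Time = 628.5714 seconds


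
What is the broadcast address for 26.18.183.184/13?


Network: 26.16.0.0/13
Host bits = 19
Set all host bits to 1:
Broadcast: 26.23.255.255


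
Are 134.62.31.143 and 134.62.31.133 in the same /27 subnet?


Mask: 255.255.255.224
134.62.31.143 AND mask = 134.62.31.128
134.62.31.133 AND mask = 134.62.31.128
Yes, same subnet (134.62.31.128)


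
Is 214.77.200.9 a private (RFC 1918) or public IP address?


RFC 1918 private ranges:
  10.0.0.0/8 (10.0.0.0 - 10.255.255.255)
  172.16.0.0/12 (172.16.0.0 - 172.31.255.255)
  192.168.0.0/16 (192.168.0.0 - 192.168.255.255)
Public (not in any RFC 1918 range)


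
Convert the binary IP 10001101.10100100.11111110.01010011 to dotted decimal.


10001101 = 141
10100100 = 164
11111110 = 254
01010011 = 83
IP: 141.164.254.83


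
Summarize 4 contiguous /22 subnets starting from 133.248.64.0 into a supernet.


Original prefix: /22
Number of subnets: 4 = 2^2
New prefix = 22 - 2 = 20
Supernet: 133.248.64.0/20


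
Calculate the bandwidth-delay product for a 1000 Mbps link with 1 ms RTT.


BDP = bandwidth * RTT
= 1000 Mbps * 1 ms
= 1000 * 1e6 * 1 / 1000 bits
= 1000000 bits
= 125000 bytes
= 122.0703 KB
BDP = 1000000 bits (125000 bytes)


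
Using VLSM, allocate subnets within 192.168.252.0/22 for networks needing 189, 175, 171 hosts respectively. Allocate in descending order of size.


189 hosts -> /24 (254 usable): 192.168.252.0/24
175 hosts -> /24 (254 usable): 192.168.253.0/24
171 hosts -> /24 (254 usable): 192.168.254.0/24
Allocation: 192.168.252.0/24 (189 hosts, 254 usable); 192.168.253.0/24 (175 hosts, 254 usable); 192.168.254.0/24 (171 hosts, 254 usable)


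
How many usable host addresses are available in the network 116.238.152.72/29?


Host bits = 32 - 29 = 3
Total addresses = 2^3 = 8
Usable = total - 2 (network and broadcast)
Usable hosts: 6


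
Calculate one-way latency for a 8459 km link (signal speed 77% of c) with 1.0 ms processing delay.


Speed = 0.77 * 3e5 km/s = 231000 km/s
Propagation delay = 8459 / 231000 = 0.0366 s = 36.619 ms
Processing delay = 1.0 ms
Total one-way latency = 37.619 ms


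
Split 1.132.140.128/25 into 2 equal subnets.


New prefix = 25 + 1 = 26
Each subnet has 64 addresses
  1.132.140.128/26
  1.132.140.192/26
Subnets: 1.132.140.128/26, 1.132.140.192/26


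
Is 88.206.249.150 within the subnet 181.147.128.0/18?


Subnet network: 181.147.128.0
Test IP AND mask: 88.206.192.0
No, 88.206.249.150 is not in 181.147.128.0/18


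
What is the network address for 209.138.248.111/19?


IP:   11010001.10001010.11111000.01101111
Mask: 11111111.11111111.11100000.00000000
AND operation:
Net:  11010001.10001010.11100000.00000000
Network: 209.138.224.0/19


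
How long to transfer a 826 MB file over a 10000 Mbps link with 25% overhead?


Effective throughput = 10000 * (1 - 25/100) = 7500 Mbps
File size in Mb = 826 * 8 = 6608 Mb
Time = 6608 / 7500
Time = 0.8811 seconds


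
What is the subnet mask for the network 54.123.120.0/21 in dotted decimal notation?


/21 means 21 network bits, 11 host bits
Binary: 11111111111111111111100000000000
Mask: 255.255.248.0


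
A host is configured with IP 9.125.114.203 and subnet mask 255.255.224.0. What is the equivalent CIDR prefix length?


Binary: 11111111.11111111.11100000.00000000
Count leading 1s
Prefix: /19


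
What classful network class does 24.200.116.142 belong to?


First octet: 24
Binary: 00011000
0xxxxxxx -> Class A (1-126)
Class A, default mask 255.0.0.0 (/8)


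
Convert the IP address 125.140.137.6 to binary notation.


125 = 01111101
140 = 10001100
137 = 10001001
6 = 00000110
Binary: 01111101.10001100.10001001.00000110


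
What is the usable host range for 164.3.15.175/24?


Network: 164.3.15.0
Broadcast: 164.3.15.255
First usable = network + 1
Last usable = broadcast - 1
Range: 164.3.15.1 to 164.3.15.254


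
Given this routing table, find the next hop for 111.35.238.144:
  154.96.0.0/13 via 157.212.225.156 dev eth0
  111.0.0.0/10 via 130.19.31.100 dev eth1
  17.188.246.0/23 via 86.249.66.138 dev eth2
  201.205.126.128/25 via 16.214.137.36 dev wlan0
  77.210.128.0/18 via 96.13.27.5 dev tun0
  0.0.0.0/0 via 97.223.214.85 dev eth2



Longest prefix match for 111.35.238.144:
  /13 154.96.0.0: no
  /10 111.0.0.0: MATCH
  /23 17.188.246.0: no
  /25 201.205.126.128: no
  /18 77.210.128.0: no
  /0 0.0.0.0: MATCH
Selected: next-hop 130.19.31.100 via eth1 (matched /10)


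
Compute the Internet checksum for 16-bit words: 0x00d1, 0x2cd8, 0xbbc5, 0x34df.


Sum all words (with carry folding):
+ 0x00d1 = 0x00d1
+ 0x2cd8 = 0x2da9
+ 0xbbc5 = 0xe96e
+ 0x34df = 0x1e4e
One's complement: ~0x1e4e
Checksum = 0xe1b1


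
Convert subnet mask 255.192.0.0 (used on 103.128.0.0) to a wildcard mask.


Subnet mask: 255.192.0.0
Wildcard = 255.255.255.255 - subnet mask
255 - 255 = 0
255 - 192 = 63
255 - 0 = 255
255 - 0 = 255
Wildcard: 0.63.255.255


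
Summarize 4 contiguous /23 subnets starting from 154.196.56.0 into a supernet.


Original prefix: /23
Number of subnets: 4 = 2^2
New prefix = 23 - 2 = 21
Supernet: 154.196.56.0/21


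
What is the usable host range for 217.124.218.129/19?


Network: 217.124.192.0
Broadcast: 217.124.223.255
First usable = network + 1
Last usable = broadcast - 1
Range: 217.124.192.1 to 217.124.223.254


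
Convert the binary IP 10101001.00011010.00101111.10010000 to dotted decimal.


10101001 = 169
00011010 = 26
00101111 = 47
10010000 = 144
IP: 169.26.47.144


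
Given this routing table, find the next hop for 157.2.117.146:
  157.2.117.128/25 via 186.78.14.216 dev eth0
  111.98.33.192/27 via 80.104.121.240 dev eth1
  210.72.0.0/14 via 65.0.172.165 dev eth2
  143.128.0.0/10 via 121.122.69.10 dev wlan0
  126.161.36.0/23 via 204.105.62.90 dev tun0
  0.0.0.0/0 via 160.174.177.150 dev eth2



Longest prefix match for 157.2.117.146:
  /25 157.2.117.128: MATCH
  /27 111.98.33.192: no
  /14 210.72.0.0: no
  /10 143.128.0.0: no
  /23 126.161.36.0: no
  /0 0.0.0.0: MATCH
Selected: next-hop 186.78.14.216 via eth0 (matched /25)


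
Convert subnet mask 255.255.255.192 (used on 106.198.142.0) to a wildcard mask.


Subnet mask: 255.255.255.192
Wildcard = 255.255.255.255 - subnet mask
255 - 255 = 0
255 - 255 = 0
255 - 255 = 0
255 - 192 = 63
Wildcard: 0.0.0.63
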